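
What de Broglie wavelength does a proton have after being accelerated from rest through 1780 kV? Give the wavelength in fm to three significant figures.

KE = eV = 1.602 × 10⁻¹⁹ × 1.780 × 10⁶ = 2.852 × 10⁻¹³ J.
p = √(2mKE) = √(2 × 1.673 × 10⁻²⁷ × 2.852 × 10⁻¹³) = 3.089 × 10⁻²⁰ kg·m/s.
λ = h/p = 6.626 × 10⁻³⁴ / 3.089 × 10⁻²⁰ = 2.15 × 10⁻¹⁴ m = 21.5 fm.

λ = 21.5 fm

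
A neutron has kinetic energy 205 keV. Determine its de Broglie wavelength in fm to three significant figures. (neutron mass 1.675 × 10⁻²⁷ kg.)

KE = 205 keV = 3.284 × 10⁻¹⁴ J.
p = √(2mKE) = √(2 × 1.675 × 10⁻²⁷ × 3.284 × 10⁻¹⁴) = 1.049 × 10⁻²⁰ kg·m/s.
λ = h/p = 6.626 × 10⁻³⁴ / 1.049 × 10⁻²⁰ = 6.32 × 10⁻¹⁴ m = 63.2 fm.

λ = 63.2 fm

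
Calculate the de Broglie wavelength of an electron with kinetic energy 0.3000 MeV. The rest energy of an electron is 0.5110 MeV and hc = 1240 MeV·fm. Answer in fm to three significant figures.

λ = 1970 fm

Total energy E = KE + m₀c² = 0.3000 + 0.5110 = 0.8110 MeV.
(pc)² = E² − (m₀c²)² = (0.8110)² − (0.5110)² = 0.3966 MeV², so pc = 0.6298 MeV.
λ = hc/(pc) = 1240 MeV·fm / 0.6298 MeV = 1970 fm.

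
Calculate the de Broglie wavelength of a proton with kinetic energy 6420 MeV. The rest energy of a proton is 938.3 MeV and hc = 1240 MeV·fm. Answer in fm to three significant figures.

λ = 0.170 fm

Total energy E = KE + m₀c² = 6420 + 938.3 = 7358.3 MeV.
(pc)² = E² − (m₀c²)² = (7358.3)² − (938.3)² = 5.326 × 10⁷ MeV², so pc = 7298 MeV.
λ = hc/(pc) = 1240 MeV·fm / 7298 MeV = 0.170 fm.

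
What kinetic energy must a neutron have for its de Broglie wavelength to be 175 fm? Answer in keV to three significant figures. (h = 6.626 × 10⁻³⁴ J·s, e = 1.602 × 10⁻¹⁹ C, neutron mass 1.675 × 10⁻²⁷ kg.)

KE = 26.7 keV

p = h/λ = 6.626 × 10⁻³⁴ / 1.750 × 10⁻¹³ = 3.786 × 10⁻²¹ kg·m/s.
KE = p²/(2m) = (3.786 × 10⁻²¹)² / (2 × 1.675 × 10⁻²⁷) = 4.279 × 10⁻¹⁵ J = 26.7 keV.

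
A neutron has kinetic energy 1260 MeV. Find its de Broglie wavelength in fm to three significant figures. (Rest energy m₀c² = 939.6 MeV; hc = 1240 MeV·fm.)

λ = 0.623 fm

Total energy E = KE + m₀c² = 1260 + 939.6 = 2199.6 MeV.
(pc)² = E² − (m₀c²)² = (2199.6)² − (939.6)² = 3.955 × 10⁶ MeV², so pc = 1989 MeV.
λ = hc/(pc) = 1240 MeV·fm / 1989 MeV = 0.623 fm.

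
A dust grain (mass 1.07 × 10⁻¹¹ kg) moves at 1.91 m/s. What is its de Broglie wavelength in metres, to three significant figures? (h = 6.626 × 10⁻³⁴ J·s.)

λ = 3.24 × 10⁻²³ m

p = mv = 1.07 × 10⁻¹¹ × 1.91 = 2.044 × 10⁻¹¹ kg·m/s.
λ = h/p = 6.626 × 10⁻³⁴ / 2.044 × 10⁻¹¹ = 3.24 × 10⁻²³ m.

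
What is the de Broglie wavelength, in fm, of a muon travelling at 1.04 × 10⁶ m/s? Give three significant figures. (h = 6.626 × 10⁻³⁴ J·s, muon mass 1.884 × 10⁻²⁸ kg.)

p = mv = 1.884 × 10⁻²⁸ × 1.04 × 10⁶ = 1.959 × 10⁻²² kg·m/s.
λ = h/p = 6.626 × 10⁻³⁴ / 1.959 × 10⁻²² = 3.38 × 10⁻¹² m = 3380 fm.

λ = 3380 fm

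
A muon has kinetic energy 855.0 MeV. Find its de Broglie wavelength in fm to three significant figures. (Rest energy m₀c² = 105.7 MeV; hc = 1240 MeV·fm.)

Total energy E = KE + m₀c² = 855.0 + 105.7 = 960.7 MeV.
(pc)² = E² − (m₀c²)² = (960.7)² − (105.7)² = 9.118 × 10⁵ MeV², so pc = 954.9 MeV.
λ = hc/(pc) = 1240 MeV·fm / 954.9 MeV = 1.30 fm.

λ = 1.30 fm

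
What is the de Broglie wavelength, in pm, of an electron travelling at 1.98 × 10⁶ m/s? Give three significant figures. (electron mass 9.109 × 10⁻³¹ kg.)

λ = 367 pm

p = mv = 9.109 × 10⁻³¹ × 1.98 × 10⁶ = 1.804 × 10⁻²⁴ kg·m/s.
λ = h/p = 6.626 × 10⁻³⁴ / 1.804 × 10⁻²⁴ = 3.67 × 10⁻¹⁰ m = 367 pm.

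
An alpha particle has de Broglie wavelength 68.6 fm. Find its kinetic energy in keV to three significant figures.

p = h/λ = 6.626 × 10⁻³⁴ / 6.860 × 10⁻¹⁴ = 9.659 × 10⁻²¹ kg·m/s.
KE = p²/(2m) = (9.659 × 10⁻²¹)² / (2 × 6.645 × 10⁻²⁷) = 7.020 × 10⁻¹⁵ J = 43.8 keV.

KE = 43.8 keV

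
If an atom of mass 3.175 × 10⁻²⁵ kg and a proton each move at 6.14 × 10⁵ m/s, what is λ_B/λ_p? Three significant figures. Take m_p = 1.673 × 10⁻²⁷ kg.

At fixed v, p = mv so λ = h/(mv) ∝ 1/m.
λ_B/λ_p = m_p/m_B = 1.673 × 10⁻²⁷/3.175 × 10⁻²⁵ = 5.27 × 10⁻³.

λ_B/λ_p = 5.27 × 10⁻³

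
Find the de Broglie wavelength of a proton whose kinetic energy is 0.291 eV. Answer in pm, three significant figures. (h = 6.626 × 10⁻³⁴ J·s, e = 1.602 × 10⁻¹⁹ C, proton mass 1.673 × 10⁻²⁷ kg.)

KE = 0.291 eV = 4.662 × 10⁻²⁰ J.
p = √(2mKE) = √(2 × 1.673 × 10⁻²⁷ × 4.662 × 10⁻²⁰) = 1.249 × 10⁻²³ kg·m/s.
λ = h/p = 6.626 × 10⁻³⁴ / 1.249 × 10⁻²³ = 5.31 × 10⁻¹¹ m = 53.1 pm.

λ = 53.1 pm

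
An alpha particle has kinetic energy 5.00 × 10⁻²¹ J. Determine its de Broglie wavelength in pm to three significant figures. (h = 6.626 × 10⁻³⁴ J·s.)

p = √(2mKE) = √(2 × 6.645 × 10⁻²⁷ × 5.000 × 10⁻²¹) = 8.152 × 10⁻²⁴ kg·m/s.
λ = h/p = 6.626 × 10⁻³⁴ / 8.152 × 10⁻²⁴ = 8.13 × 10⁻¹¹ m = 81.3 pm.

λ = 81.3 pm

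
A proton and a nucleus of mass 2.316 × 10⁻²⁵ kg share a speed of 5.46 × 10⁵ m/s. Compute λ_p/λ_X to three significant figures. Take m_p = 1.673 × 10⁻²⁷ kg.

λ_p/λ_X = 138

At fixed v, p = mv so λ = h/(mv) ∝ 1/m.
λ_p/λ_X = m_X/m_p = 2.316 × 10⁻²⁵/1.673 × 10⁻²⁷ = 138.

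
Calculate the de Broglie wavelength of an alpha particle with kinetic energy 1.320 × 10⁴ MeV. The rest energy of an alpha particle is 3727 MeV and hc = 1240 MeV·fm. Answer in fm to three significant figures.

λ = 0.0751 fm

Total energy E = KE + m₀c² = 1.320 × 10⁴ + 3727 = 16927 MeV.
(pc)² = E² − (m₀c²)² = (16927)² − (3727)² = 2.726 × 10⁸ MeV², so pc = 1.651 × 10⁴ MeV.
λ = hc/(pc) = 1240 MeV·fm / 1.651 × 10⁴ MeV = 0.0751 fm.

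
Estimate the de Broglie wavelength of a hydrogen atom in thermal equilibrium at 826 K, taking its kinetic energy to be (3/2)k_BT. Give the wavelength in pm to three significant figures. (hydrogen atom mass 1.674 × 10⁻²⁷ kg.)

λ = 87.5 pm

KE = (3/2)k_BT = 1.5 × 1.381 × 10⁻²³ × 826 = 1.711 × 10⁻²⁰ J.
p = √(2mKE) = √(2 × 1.674 × 10⁻²⁷ × 1.711 × 10⁻²⁰) = 7.569 × 10⁻²⁴ kg·m/s.
λ = h/p = 8.75 × 10⁻¹¹ m = 87.5 pm.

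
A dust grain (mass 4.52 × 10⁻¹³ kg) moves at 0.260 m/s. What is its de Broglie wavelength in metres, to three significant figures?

λ = 5.64 × 10⁻²¹ m

p = mv = 4.52 × 10⁻¹³ × 0.260 = 1.175 × 10⁻¹³ kg·m/s.
λ = h/p = 6.626 × 10⁻³⁴ / 1.175 × 10⁻¹³ = 5.64 × 10⁻²¹ m.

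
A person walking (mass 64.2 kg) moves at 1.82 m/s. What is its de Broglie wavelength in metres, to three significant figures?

p = mv = 64.2 × 1.82 = 1.168 × 10² kg·m/s.
λ = h/p = 6.626 × 10⁻³⁴ / 1.168 × 10² = 5.67 × 10⁻³⁶ m.

λ = 5.67 × 10⁻³⁶ m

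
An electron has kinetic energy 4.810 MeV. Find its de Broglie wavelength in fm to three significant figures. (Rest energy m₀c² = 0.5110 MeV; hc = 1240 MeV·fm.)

λ = 234 fm

Total energy E = KE + m₀c² = 4.810 + 0.5110 = 5.3210 MeV.
(pc)² = E² − (m₀c²)² = (5.3210)² − (0.5110)² = 28.05 MeV², so pc = 5.296 MeV.
λ = hc/(pc) = 1240 MeV·fm / 5.296 MeV = 234 fm.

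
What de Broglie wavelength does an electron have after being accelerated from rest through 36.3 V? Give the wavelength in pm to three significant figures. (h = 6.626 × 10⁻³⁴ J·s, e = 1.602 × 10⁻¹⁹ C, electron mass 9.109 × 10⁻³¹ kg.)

KE = eV = 1.602 × 10⁻¹⁹ × 36.30 = 5.815 × 10⁻¹⁸ J.
p = √(2mKE) = √(2 × 9.109 × 10⁻³¹ × 5.815 × 10⁻¹⁸) = 3.255 × 10⁻²⁴ kg·m/s.
λ = h/p = 6.626 × 10⁻³⁴ / 3.255 × 10⁻²⁴ = 2.04 × 10⁻¹⁰ m = 204 pm.

λ = 204 pm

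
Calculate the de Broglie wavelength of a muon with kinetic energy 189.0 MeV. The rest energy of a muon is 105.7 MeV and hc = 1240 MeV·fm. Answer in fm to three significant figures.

λ = 4.51 fm

Total energy E = KE + m₀c² = 189.0 + 105.7 = 294.7 MeV.
(pc)² = E² − (m₀c²)² = (294.7)² − (105.7)² = 7.568 × 10⁴ MeV², so pc = 275.1 MeV.
λ = hc/(pc) = 1240 MeV·fm / 275.1 MeV = 4.51 fm.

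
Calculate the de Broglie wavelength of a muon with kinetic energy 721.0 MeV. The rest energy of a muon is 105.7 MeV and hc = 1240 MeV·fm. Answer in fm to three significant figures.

λ = 1.51 fm

Total energy E = KE + m₀c² = 721.0 + 105.7 = 826.7 MeV.
(pc)² = E² − (m₀c²)² = (826.7)² − (105.7)² = 6.723 × 10⁵ MeV², so pc = 819.9 MeV.
λ = hc/(pc) = 1240 MeV·fm / 819.9 MeV = 1.51 fm.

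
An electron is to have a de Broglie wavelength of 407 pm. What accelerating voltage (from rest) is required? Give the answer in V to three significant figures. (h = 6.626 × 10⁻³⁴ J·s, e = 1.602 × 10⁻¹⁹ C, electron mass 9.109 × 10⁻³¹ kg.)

V = 9.08 V

p = h/λ = 6.626 × 10⁻³⁴ / 4.070 × 10⁻¹⁰ = 1.628 × 10⁻²⁴ kg·m/s.
KE = p²/(2m) = 1.455 × 10⁻¹⁸ J.
V = KE/e = 1.455 × 10⁻¹⁸ / (1.602 × 10⁻¹⁹) = 9.08 V.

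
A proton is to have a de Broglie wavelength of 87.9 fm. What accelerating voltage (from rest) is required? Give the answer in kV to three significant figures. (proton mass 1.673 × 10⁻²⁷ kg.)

V = 106 kV

p = h/λ = 6.626 × 10⁻³⁴ / 8.790 × 10⁻¹⁴ = 7.538 × 10⁻²¹ kg·m/s.
KE = p²/(2m) = 1.698 × 10⁻¹⁴ J.
V = KE/e = 1.698 × 10⁻¹⁴ / (1.602 × 10⁻¹⁹) = 106 kV.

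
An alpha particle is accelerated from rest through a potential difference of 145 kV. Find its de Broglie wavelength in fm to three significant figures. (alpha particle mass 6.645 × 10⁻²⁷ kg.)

KE = 2eV = 2 × 1.602 × 10⁻¹⁹ × 1.450 × 10⁵ = 4.646 × 10⁻¹⁴ J.
p = √(2mKE) = √(2 × 6.645 × 10⁻²⁷ × 4.646 × 10⁻¹⁴) = 2.485 × 10⁻²⁰ kg·m/s.
λ = h/p = 6.626 × 10⁻³⁴ / 2.485 × 10⁻²⁰ = 2.67 × 10⁻¹⁴ m = 26.7 fm.

λ = 26.7 fm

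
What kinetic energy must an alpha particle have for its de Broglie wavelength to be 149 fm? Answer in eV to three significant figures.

p = h/λ = 6.626 × 10⁻³⁴ / 1.490 × 10⁻¹³ = 4.447 × 10⁻²¹ kg·m/s.
KE = p²/(2m) = (4.447 × 10⁻²¹)² / (2 × 6.645 × 10⁻²⁷) = 1.488 × 10⁻¹⁵ J = 9290 eV.

KE = 9290 eV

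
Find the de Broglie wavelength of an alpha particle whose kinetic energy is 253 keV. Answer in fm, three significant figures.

KE = 253 keV = 4.053 × 10⁻¹⁴ J.
p = √(2mKE) = √(2 × 6.645 × 10⁻²⁷ × 4.053 × 10⁻¹⁴) = 2.321 × 10⁻²⁰ kg·m/s.
λ = h/p = 6.626 × 10⁻³⁴ / 2.321 × 10⁻²⁰ = 2.85 × 10⁻¹⁴ m = 28.5 fm.

λ = 28.5 fm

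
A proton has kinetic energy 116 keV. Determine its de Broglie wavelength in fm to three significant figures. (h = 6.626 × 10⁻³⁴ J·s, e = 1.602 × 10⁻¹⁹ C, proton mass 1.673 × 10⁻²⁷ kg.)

λ = 84.0 fm

KE = 116 keV = 1.858 × 10⁻¹⁴ J.
p = √(2mKE) = √(2 × 1.673 × 10⁻²⁷ × 1.858 × 10⁻¹⁴) = 7.885 × 10⁻²¹ kg·m/s.
λ = h/p = 6.626 × 10⁻³⁴ / 7.885 × 10⁻²¹ = 8.40 × 10⁻¹⁴ m = 84.0 fm.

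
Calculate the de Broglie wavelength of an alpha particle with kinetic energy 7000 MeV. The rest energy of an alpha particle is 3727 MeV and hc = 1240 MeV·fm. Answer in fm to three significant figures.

λ = 0.123 fm

Total energy E = KE + m₀c² = 7000 + 3727 = 10727 MeV.
(pc)² = E² − (m₀c²)² = (10727)² − (3727)² = 1.012 × 10⁸ MeV², so pc = 1.006 × 10⁴ MeV.
λ = hc/(pc) = 1240 MeV·fm / 1.006 × 10⁴ MeV = 0.123 fm.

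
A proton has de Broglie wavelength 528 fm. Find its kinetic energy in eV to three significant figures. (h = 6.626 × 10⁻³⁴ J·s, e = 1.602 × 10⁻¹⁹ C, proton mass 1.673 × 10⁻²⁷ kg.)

p = h/λ = 6.626 × 10⁻³⁴ / 5.280 × 10⁻¹³ = 1.255 × 10⁻²¹ kg·m/s.
KE = p²/(2m) = (1.255 × 10⁻²¹)² / (2 × 1.673 × 10⁻²⁷) = 4.707 × 10⁻¹⁶ J = 2940 eV.

KE = 2940 eV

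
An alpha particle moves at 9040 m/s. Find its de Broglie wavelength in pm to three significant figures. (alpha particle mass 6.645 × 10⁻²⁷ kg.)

p = mv = 6.645 × 10⁻²⁷ × 9040 = 6.007 × 10⁻²³ kg·m/s.
λ = h/p = 6.626 × 10⁻³⁴ / 6.007 × 10⁻²³ = 1.10 × 10⁻¹¹ m = 11.0 pm.

λ = 11.0 pm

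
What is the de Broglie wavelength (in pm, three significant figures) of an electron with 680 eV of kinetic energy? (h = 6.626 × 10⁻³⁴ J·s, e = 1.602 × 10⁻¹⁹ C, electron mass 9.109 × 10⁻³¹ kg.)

λ = 47.0 pm

KE = 680 eV = 1.089 × 10⁻¹⁶ J.
p = √(2mKE) = √(2 × 9.109 × 10⁻³¹ × 1.089 × 10⁻¹⁶) = 1.409 × 10⁻²³ kg·m/s.
λ = h/p = 6.626 × 10⁻³⁴ / 1.409 × 10⁻²³ = 4.70 × 10⁻¹¹ m = 47.0 pm.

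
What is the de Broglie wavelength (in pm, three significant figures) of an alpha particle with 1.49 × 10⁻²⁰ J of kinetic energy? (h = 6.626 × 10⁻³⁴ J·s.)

λ = 47.1 pm

p = √(2mKE) = √(2 × 6.645 × 10⁻²⁷ × 1.490 × 10⁻²⁰) = 1.407 × 10⁻²³ kg·m/s.
λ = h/p = 6.626 × 10⁻³⁴ / 1.407 × 10⁻²³ = 4.71 × 10⁻¹¹ m = 47.1 pm.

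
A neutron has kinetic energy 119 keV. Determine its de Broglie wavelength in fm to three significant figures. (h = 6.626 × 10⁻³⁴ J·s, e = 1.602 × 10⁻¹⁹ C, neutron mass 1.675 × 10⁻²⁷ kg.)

λ = 82.9 fm

KE = 119 keV = 1.906 × 10⁻¹⁴ J.
p = √(2mKE) = √(2 × 1.675 × 10⁻²⁷ × 1.906 × 10⁻¹⁴) = 7.991 × 10⁻²¹ kg·m/s.
λ = h/p = 6.626 × 10⁻³⁴ / 7.991 × 10⁻²¹ = 8.29 × 10⁻¹⁴ m = 82.9 fm.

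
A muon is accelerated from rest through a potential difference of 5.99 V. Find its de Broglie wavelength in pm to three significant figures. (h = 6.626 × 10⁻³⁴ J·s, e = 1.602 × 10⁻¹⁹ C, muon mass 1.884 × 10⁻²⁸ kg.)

KE = eV = 1.602 × 10⁻¹⁹ × 5.990 = 9.596 × 10⁻¹⁹ J.
p = √(2mKE) = √(2 × 1.884 × 10⁻²⁸ × 9.596 × 10⁻¹⁹) = 1.902 × 10⁻²³ kg·m/s.
λ = h/p = 6.626 × 10⁻³⁴ / 1.902 × 10⁻²³ = 3.48 × 10⁻¹¹ m = 34.8 pm.

λ = 34.8 pm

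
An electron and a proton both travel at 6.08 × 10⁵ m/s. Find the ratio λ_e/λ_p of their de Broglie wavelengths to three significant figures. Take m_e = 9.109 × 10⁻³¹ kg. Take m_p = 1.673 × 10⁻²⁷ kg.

λ_e/λ_p = 1840

At fixed v, p = mv so λ = h/(mv) ∝ 1/m.
λ_e/λ_p = m_p/m_e = 1.673 × 10⁻²⁷/9.109 × 10⁻³¹ = 1840.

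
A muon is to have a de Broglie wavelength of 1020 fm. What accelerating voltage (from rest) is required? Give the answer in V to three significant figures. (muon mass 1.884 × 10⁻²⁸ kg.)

p = h/λ = 6.626 × 10⁻³⁴ / 1.020 × 10⁻¹² = 6.496 × 10⁻²² kg·m/s.
KE = p²/(2m) = 1.120 × 10⁻¹⁵ J.
V = KE/e = 1.120 × 10⁻¹⁵ / (1.602 × 10⁻¹⁹) = 6990 V.

V = 6990 V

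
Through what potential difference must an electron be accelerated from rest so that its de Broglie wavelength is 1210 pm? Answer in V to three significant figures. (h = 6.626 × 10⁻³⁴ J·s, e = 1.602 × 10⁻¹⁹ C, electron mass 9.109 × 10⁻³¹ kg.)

V = 1.03 V

p = h/λ = 6.626 × 10⁻³⁴ / 1.210 × 10⁻⁹ = 5.476 × 10⁻²⁵ kg·m/s.
KE = p²/(2m) = 1.646 × 10⁻¹⁹ J.
V = KE/e = 1.646 × 10⁻¹⁹ / (1.602 × 10⁻¹⁹) = 1.03 V.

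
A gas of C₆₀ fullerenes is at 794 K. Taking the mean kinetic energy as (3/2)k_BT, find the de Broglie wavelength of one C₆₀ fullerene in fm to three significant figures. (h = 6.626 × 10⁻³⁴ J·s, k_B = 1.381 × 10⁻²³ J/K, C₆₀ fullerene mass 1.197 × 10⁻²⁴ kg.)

λ = 3340 fm

KE = (3/2)k_BT = 1.5 × 1.381 × 10⁻²³ × 794 = 1.645 × 10⁻²⁰ J.
p = √(2mKE) = √(2 × 1.197 × 10⁻²⁴ × 1.645 × 10⁻²⁰) = 1.984 × 10⁻²² kg·m/s.
λ = h/p = 3.34 × 10⁻¹² m = 3340 fm.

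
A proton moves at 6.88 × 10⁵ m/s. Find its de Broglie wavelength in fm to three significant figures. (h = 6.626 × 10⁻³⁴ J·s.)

p = mv = 1.673 × 10⁻²⁷ × 6.88 × 10⁵ = 1.151 × 10⁻²¹ kg·m/s.
λ = h/p = 6.626 × 10⁻³⁴ / 1.151 × 10⁻²¹ = 5.76 × 10⁻¹³ m = 576 fm.

λ = 576 fm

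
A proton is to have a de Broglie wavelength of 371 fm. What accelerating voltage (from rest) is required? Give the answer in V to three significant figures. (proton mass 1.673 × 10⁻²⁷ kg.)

p = h/λ = 6.626 × 10⁻³⁴ / 3.710 × 10⁻¹³ = 1.786 × 10⁻²¹ kg·m/s.
KE = p²/(2m) = 9.533 × 10⁻¹⁶ J.
V = KE/e = 9.533 × 10⁻¹⁶ / (1.602 × 10⁻¹⁹) = 5950 V.

V = 5950 V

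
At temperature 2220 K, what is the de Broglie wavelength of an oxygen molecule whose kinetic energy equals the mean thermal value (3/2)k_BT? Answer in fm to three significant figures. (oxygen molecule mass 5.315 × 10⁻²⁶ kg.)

λ = 9480 fm

KE = (3/2)k_BT = 1.5 × 1.381 × 10⁻²³ × 2220 = 4.599 × 10⁻²⁰ J.
p = √(2mKE) = √(2 × 5.315 × 10⁻²⁶ × 4.599 × 10⁻²⁰) = 6.992 × 10⁻²³ kg·m/s.
λ = h/p = 9.48 × 10⁻¹² m = 9480 fm.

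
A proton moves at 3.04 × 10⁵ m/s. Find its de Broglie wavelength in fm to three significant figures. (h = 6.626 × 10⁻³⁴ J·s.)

p = mv = 1.673 × 10⁻²⁷ × 3.04 × 10⁵ = 5.086 × 10⁻²² kg·m/s.
λ = h/p = 6.626 × 10⁻³⁴ / 5.086 × 10⁻²² = 1.30 × 10⁻¹² m = 1300 fm.

λ = 1300 fm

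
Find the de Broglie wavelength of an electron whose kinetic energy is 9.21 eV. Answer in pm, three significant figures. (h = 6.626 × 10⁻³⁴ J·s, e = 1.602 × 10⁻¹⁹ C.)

λ = 404 pm

KE = 9.21 eV = 1.475 × 10⁻¹⁸ J.
p = √(2mKE) = √(2 × 9.109 × 10⁻³¹ × 1.475 × 10⁻¹⁸) = 1.639 × 10⁻²⁴ kg·m/s.
λ = h/p = 6.626 × 10⁻³⁴ / 1.639 × 10⁻²⁴ = 4.04 × 10⁻¹⁰ m = 404 pm.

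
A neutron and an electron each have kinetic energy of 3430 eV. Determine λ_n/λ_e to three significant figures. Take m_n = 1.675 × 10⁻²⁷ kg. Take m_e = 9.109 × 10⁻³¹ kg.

At fixed KE, p = √(2mKE) so λ = h/p ∝ 1/√m.
λ_n/λ_e = √(m_e/m_n) = √(9.109 × 10⁻³¹/1.675 × 10⁻²⁷) = √(5.438 × 10⁻⁴) = 0.0233.

λ_n/λ_e = 0.0233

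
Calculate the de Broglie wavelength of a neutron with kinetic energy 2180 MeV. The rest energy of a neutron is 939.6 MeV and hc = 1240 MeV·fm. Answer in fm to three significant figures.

Total energy E = KE + m₀c² = 2180 + 939.6 = 3119.6 MeV.
(pc)² = E² − (m₀c²)² = (3119.6)² − (939.6)² = 8.849 × 10⁶ MeV², so pc = 2975 MeV.
λ = hc/(pc) = 1240 MeV·fm / 2975 MeV = 0.417 fm.

λ = 0.417 fm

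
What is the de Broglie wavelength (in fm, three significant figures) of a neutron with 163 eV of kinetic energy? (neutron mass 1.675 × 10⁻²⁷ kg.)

KE = 163 eV = 2.611 × 10⁻¹⁷ J.
p = √(2mKE) = √(2 × 1.675 × 10⁻²⁷ × 2.611 × 10⁻¹⁷) = 2.958 × 10⁻²² kg·m/s.
λ = h/p = 6.626 × 10⁻³⁴ / 2.958 × 10⁻²² = 2.24 × 10⁻¹² m = 2240 fm.

λ = 2240 fm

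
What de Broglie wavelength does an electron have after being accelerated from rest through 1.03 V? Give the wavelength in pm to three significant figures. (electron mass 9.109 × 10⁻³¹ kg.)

KE = eV = 1.602 × 10⁻¹⁹ × 1.030 = 1.650 × 10⁻¹⁹ J.
p = √(2mKE) = √(2 × 9.109 × 10⁻³¹ × 1.650 × 10⁻¹⁹) = 5.483 × 10⁻²⁵ kg·m/s.
λ = h/p = 6.626 × 10⁻³⁴ / 5.483 × 10⁻²⁵ = 1.21 × 10⁻⁹ m = 1210 pm.

λ = 1210 pm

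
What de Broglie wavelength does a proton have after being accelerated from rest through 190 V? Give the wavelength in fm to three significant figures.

KE = eV = 1.602 × 10⁻¹⁹ × 190.0 = 3.044 × 10⁻¹⁷ J.
p = √(2mKE) = √(2 × 1.673 × 10⁻²⁷ × 3.044 × 10⁻¹⁷) = 3.191 × 10⁻²² kg·m/s.
λ = h/p = 6.626 × 10⁻³⁴ / 3.191 × 10⁻²² = 2.08 × 10⁻¹² m = 2080 fm.

λ = 2080 fm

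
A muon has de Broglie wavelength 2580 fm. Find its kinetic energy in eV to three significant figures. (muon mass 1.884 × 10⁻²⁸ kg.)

p = h/λ = 6.626 × 10⁻³⁴ / 2.580 × 10⁻¹² = 2.568 × 10⁻²² kg·m/s.
KE = p²/(2m) = (2.568 × 10⁻²²)² / (2 × 1.884 × 10⁻²⁸) = 1.750 × 10⁻¹⁶ J = 1090 eV.

KE = 1090 eV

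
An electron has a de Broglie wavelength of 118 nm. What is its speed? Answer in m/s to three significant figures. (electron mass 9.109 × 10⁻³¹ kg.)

p = h/λ = 6.626 × 10⁻³⁴ / 1.180 × 10⁻⁷ = 5.615 × 10⁻²⁷ kg·m/s.
v = p/m = 5.615 × 10⁻²⁷ / 9.109 × 10⁻³¹ = 6.16 × 10³ m/s = 6160 m/s.

v = 6160 m/s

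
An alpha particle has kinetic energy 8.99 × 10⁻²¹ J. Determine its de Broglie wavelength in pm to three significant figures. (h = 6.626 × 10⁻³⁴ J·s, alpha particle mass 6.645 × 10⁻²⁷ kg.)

p = √(2mKE) = √(2 × 6.645 × 10⁻²⁷ × 8.990 × 10⁻²¹) = 1.093 × 10⁻²³ kg·m/s.
λ = h/p = 6.626 × 10⁻³⁴ / 1.093 × 10⁻²³ = 6.06 × 10⁻¹¹ m = 60.6 pm.

λ = 60.6 pm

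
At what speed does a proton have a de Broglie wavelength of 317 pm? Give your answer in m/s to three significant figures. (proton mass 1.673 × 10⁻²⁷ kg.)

p = h/λ = 6.626 × 10⁻³⁴ / 3.170 × 10⁻¹⁰ = 2.090 × 10⁻²⁴ kg·m/s.
v = p/m = 2.090 × 10⁻²⁴ / 1.673 × 10⁻²⁷ = 1.25 × 10³ m/s = 1250 m/s.

v = 1250 m/s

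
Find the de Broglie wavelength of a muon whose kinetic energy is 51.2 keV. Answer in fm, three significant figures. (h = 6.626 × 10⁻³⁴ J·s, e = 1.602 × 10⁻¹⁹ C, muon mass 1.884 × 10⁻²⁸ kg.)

KE = 51.2 keV = 8.202 × 10⁻¹⁵ J.
p = √(2mKE) = √(2 × 1.884 × 10⁻²⁸ × 8.202 × 10⁻¹⁵) = 1.758 × 10⁻²¹ kg·m/s.
λ = h/p = 6.626 × 10⁻³⁴ / 1.758 × 10⁻²¹ = 3.77 × 10⁻¹³ m = 377 fm.

λ = 377 fm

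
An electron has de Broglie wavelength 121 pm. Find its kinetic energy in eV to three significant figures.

KE = 103 eV

p = h/λ = 6.626 × 10⁻³⁴ / 1.210 × 10⁻¹⁰ = 5.476 × 10⁻²⁴ kg·m/s.
KE = p²/(2m) = (5.476 × 10⁻²⁴)² / (2 × 9.109 × 10⁻³¹) = 1.646 × 10⁻¹⁷ J = 103 eV.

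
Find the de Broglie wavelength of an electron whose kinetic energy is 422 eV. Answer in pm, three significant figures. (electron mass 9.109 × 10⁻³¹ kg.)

KE = 422 eV = 6.760 × 10⁻¹⁷ J.
p = √(2mKE) = √(2 × 9.109 × 10⁻³¹ × 6.760 × 10⁻¹⁷) = 1.110 × 10⁻²³ kg·m/s.
λ = h/p = 6.626 × 10⁻³⁴ / 1.110 × 10⁻²³ = 5.97 × 10⁻¹¹ m = 59.7 pm.

λ = 59.7 pm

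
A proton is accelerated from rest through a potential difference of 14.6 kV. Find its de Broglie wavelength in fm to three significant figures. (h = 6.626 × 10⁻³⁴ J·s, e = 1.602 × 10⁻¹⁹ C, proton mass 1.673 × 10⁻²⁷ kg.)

KE = eV = 1.602 × 10⁻¹⁹ × 1.460 × 10⁴ = 2.339 × 10⁻¹⁵ J.
p = √(2mKE) = √(2 × 1.673 × 10⁻²⁷ × 2.339 × 10⁻¹⁵) = 2.798 × 10⁻²¹ kg·m/s.
λ = h/p = 6.626 × 10⁻³⁴ / 2.798 × 10⁻²¹ = 2.37 × 10⁻¹³ m = 237 fm.

λ = 237 fm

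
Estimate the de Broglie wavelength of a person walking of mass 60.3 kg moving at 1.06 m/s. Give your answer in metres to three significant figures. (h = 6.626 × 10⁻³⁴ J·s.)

p = mv = 60.3 × 1.06 = 6.392 × 10¹ kg·m/s.
λ = h/p = 6.626 × 10⁻³⁴ / 6.392 × 10¹ = 1.04 × 10⁻³⁵ m.

λ = 1.04 × 10⁻³⁵ m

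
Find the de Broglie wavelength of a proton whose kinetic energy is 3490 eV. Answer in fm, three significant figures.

KE = 3490 eV = 5.591 × 10⁻¹⁶ J.
p = √(2mKE) = √(2 × 1.673 × 10⁻²⁷ × 5.591 × 10⁻¹⁶) = 1.368 × 10⁻²¹ kg·m/s.
λ = h/p = 6.626 × 10⁻³⁴ / 1.368 × 10⁻²¹ = 4.84 × 10⁻¹³ m = 484 fm.

λ = 484 fm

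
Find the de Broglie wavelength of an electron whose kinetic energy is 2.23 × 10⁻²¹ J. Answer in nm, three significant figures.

p = √(2mKE) = √(2 × 9.109 × 10⁻³¹ × 2.230 × 10⁻²¹) = 6.374 × 10⁻²⁶ kg·m/s.
λ = h/p = 6.626 × 10⁻³⁴ / 6.374 × 10⁻²⁶ = 1.04 × 10⁻⁸ m = 10.4 nm.

λ = 10.4 nm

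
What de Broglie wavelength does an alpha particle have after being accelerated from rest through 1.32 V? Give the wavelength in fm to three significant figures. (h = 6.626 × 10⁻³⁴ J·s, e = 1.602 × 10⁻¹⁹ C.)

KE = 2eV = 2 × 1.602 × 10⁻¹⁹ × 1.320 = 4.229 × 10⁻¹⁹ J.
p = √(2mKE) = √(2 × 6.645 × 10⁻²⁷ × 4.229 × 10⁻¹⁹) = 7.497 × 10⁻²³ kg·m/s.
λ = h/p = 6.626 × 10⁻³⁴ / 7.497 × 10⁻²³ = 8.84 × 10⁻¹² m = 8840 fm.

λ = 8840 fm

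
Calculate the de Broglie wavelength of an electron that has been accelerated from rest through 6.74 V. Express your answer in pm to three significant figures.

KE = eV = 1.602 × 10⁻¹⁹ × 6.740 = 1.080 × 10⁻¹⁸ J.
p = √(2mKE) = √(2 × 9.109 × 10⁻³¹ × 1.080 × 10⁻¹⁸) = 1.403 × 10⁻²⁴ kg·m/s.
λ = h/p = 6.626 × 10⁻³⁴ / 1.403 × 10⁻²⁴ = 4.72 × 10⁻¹⁰ m = 472 pm.

λ = 472 pm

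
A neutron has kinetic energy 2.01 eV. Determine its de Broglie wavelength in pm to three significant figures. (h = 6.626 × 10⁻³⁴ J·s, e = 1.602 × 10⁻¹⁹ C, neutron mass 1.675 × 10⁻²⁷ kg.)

KE = 2.01 eV = 3.220 × 10⁻¹⁹ J.
p = √(2mKE) = √(2 × 1.675 × 10⁻²⁷ × 3.220 × 10⁻¹⁹) = 3.284 × 10⁻²³ kg·m/s.
λ = h/p = 6.626 × 10⁻³⁴ / 3.284 × 10⁻²³ = 2.02 × 10⁻¹¹ m = 20.2 pm.

λ = 20.2 pm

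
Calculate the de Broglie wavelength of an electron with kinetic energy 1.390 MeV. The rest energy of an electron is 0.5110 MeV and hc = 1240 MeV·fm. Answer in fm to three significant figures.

Total energy E = KE + m₀c² = 1.390 + 0.5110 = 1.9010 MeV.
(pc)² = E² − (m₀c²)² = (1.9010)² − (0.5110)² = 3.353 MeV², so pc = 1.831 MeV.
λ = hc/(pc) = 1240 MeV·fm / 1.831 MeV = 677 fm.

λ = 677 fm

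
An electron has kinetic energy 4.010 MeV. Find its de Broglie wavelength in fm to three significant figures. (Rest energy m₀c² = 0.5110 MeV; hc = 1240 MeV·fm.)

Total energy E = KE + m₀c² = 4.010 + 0.5110 = 4.5210 MeV.
(pc)² = E² − (m₀c²)² = (4.5210)² − (0.5110)² = 20.18 MeV², so pc = 4.492 MeV.
λ = hc/(pc) = 1240 MeV·fm / 4.492 MeV = 276 fm.

λ = 276 fm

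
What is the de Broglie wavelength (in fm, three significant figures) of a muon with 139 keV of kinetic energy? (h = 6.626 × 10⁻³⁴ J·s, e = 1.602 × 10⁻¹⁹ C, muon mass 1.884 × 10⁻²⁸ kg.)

λ = 229 fm

KE = 139 keV = 2.227 × 10⁻¹⁴ J.
p = √(2mKE) = √(2 × 1.884 × 10⁻²⁸ × 2.227 × 10⁻¹⁴) = 2.897 × 10⁻²¹ kg·m/s.
λ = h/p = 6.626 × 10⁻³⁴ / 2.897 × 10⁻²¹ = 2.29 × 10⁻¹³ m = 229 fm.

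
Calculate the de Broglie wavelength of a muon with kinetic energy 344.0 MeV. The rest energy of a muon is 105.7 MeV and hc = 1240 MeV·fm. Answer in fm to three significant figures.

λ = 2.84 fm

Total energy E = KE + m₀c² = 344.0 + 105.7 = 449.7 MeV.
(pc)² = E² − (m₀c²)² = (449.7)² − (105.7)² = 1.911 × 10⁵ MeV², so pc = 437.1 MeV.
λ = hc/(pc) = 1240 MeV·fm / 437.1 MeV = 2.84 fm.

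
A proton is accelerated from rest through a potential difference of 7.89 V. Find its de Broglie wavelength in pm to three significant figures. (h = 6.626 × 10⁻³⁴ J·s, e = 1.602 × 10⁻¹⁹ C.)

λ = 10.2 pm

KE = eV = 1.602 × 10⁻¹⁹ × 7.890 = 1.264 × 10⁻¹⁸ J.
p = √(2mKE) = √(2 × 1.673 × 10⁻²⁷ × 1.264 × 10⁻¹⁸) = 6.503 × 10⁻²³ kg·m/s.
λ = h/p = 6.626 × 10⁻³⁴ / 6.503 × 10⁻²³ = 1.02 × 10⁻¹¹ m = 10.2 pm.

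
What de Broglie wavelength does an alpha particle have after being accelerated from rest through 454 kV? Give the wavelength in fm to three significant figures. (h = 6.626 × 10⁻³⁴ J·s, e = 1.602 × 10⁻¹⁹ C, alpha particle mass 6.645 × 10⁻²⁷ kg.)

KE = 2eV = 2 × 1.602 × 10⁻¹⁹ × 4.540 × 10⁵ = 1.455 × 10⁻¹³ J.
p = √(2mKE) = √(2 × 6.645 × 10⁻²⁷ × 1.455 × 10⁻¹³) = 4.397 × 10⁻²⁰ kg·m/s.
λ = h/p = 6.626 × 10⁻³⁴ / 4.397 × 10⁻²⁰ = 1.51 × 10⁻¹⁴ m = 15.1 fm.

λ = 15.1 fm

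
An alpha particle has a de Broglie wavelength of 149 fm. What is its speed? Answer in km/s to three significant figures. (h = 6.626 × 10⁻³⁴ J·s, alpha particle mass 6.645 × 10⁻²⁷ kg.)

v = 669 km/s

p = h/λ = 6.626 × 10⁻³⁴ / 1.490 × 10⁻¹³ = 4.447 × 10⁻²¹ kg·m/s.
v = p/m = 4.447 × 10⁻²¹ / 6.645 × 10⁻²⁷ = 6.69 × 10⁵ m/s = 669 km/s.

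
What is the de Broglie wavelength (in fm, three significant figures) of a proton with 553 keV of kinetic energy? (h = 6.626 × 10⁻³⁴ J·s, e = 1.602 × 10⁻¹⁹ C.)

λ = 38.5 fm

KE = 553 keV = 8.859 × 10⁻¹⁴ J.
p = √(2mKE) = √(2 × 1.673 × 10⁻²⁷ × 8.859 × 10⁻¹⁴) = 1.722 × 10⁻²⁰ kg·m/s.
λ = h/p = 6.626 × 10⁻³⁴ / 1.722 × 10⁻²⁰ = 3.85 × 10⁻¹⁴ m = 38.5 fm.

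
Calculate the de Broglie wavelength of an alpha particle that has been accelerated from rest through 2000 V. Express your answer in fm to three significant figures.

KE = 2eV = 2 × 1.602 × 10⁻¹⁹ × 2000 = 6.408 × 10⁻¹⁶ J.
p = √(2mKE) = √(2 × 6.645 × 10⁻²⁷ × 6.408 × 10⁻¹⁶) = 2.918 × 10⁻²¹ kg·m/s.
λ = h/p = 6.626 × 10⁻³⁴ / 2.918 × 10⁻²¹ = 2.27 × 10⁻¹³ m = 227 fm.

λ = 227 fm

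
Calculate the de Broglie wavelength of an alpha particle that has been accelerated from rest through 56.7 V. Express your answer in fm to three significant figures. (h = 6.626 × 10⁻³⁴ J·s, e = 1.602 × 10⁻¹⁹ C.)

KE = 2eV = 2 × 1.602 × 10⁻¹⁹ × 56.70 = 1.817 × 10⁻¹⁷ J.
p = √(2mKE) = √(2 × 6.645 × 10⁻²⁷ × 1.817 × 10⁻¹⁷) = 4.914 × 10⁻²² kg·m/s.
λ = h/p = 6.626 × 10⁻³⁴ / 4.914 × 10⁻²² = 1.35 × 10⁻¹² m = 1350 fm.

λ = 1350 fm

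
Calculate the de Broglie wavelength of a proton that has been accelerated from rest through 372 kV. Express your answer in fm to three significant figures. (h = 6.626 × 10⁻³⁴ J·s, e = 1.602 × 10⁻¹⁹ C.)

KE = eV = 1.602 × 10⁻¹⁹ × 3.720 × 10⁵ = 5.959 × 10⁻¹⁴ J.
p = √(2mKE) = √(2 × 1.673 × 10⁻²⁷ × 5.959 × 10⁻¹⁴) = 1.412 × 10⁻²⁰ kg·m/s.
λ = h/p = 6.626 × 10⁻³⁴ / 1.412 × 10⁻²⁰ = 4.69 × 10⁻¹⁴ m = 46.9 fm.

λ = 46.9 fm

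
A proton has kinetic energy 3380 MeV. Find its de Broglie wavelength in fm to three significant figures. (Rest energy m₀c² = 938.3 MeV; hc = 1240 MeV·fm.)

λ = 0.294 fm

Total energy E = KE + m₀c² = 3380 + 938.3 = 4318.3 MeV.
(pc)² = E² − (m₀c²)² = (4318.3)² − (938.3)² = 1.777 × 10⁷ MeV², so pc = 4215 MeV.
λ = hc/(pc) = 1240 MeV·fm / 4215 MeV = 0.294 fm.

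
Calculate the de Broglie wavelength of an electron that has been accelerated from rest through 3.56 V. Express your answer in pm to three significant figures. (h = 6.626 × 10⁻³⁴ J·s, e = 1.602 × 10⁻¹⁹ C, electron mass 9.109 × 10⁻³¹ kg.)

λ = 650 pm

KE = eV = 1.602 × 10⁻¹⁹ × 3.560 = 5.703 × 10⁻¹⁹ J.
p = √(2mKE) = √(2 × 9.109 × 10⁻³¹ × 5.703 × 10⁻¹⁹) = 1.019 × 10⁻²⁴ kg·m/s.
λ = h/p = 6.626 × 10⁻³⁴ / 1.019 × 10⁻²⁴ = 6.50 × 10⁻¹⁰ m = 650 pm.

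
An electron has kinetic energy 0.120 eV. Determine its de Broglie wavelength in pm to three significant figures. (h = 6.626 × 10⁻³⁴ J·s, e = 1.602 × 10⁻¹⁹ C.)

KE = 0.120 eV = 1.922 × 10⁻²⁰ J.
p = √(2mKE) = √(2 × 9.109 × 10⁻³¹ × 1.922 × 10⁻²⁰) = 1.871 × 10⁻²⁵ kg·m/s.
λ = h/p = 6.626 × 10⁻³⁴ / 1.871 × 10⁻²⁵ = 3.54 × 10⁻⁹ m = 3540 pm.

λ = 3540 pm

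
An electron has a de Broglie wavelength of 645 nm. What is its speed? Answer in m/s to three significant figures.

v = 1130 m/s

p = h/λ = 6.626 × 10⁻³⁴ / 6.450 × 10⁻⁷ = 1.027 × 10⁻²⁷ kg·m/s.
v = p/m = 1.027 × 10⁻²⁷ / 9.109 × 10⁻³¹ = 1.13 × 10³ m/s = 1130 m/s.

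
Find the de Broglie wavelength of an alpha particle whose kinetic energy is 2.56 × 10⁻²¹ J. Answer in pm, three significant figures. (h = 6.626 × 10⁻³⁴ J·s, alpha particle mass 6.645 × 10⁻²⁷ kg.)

λ = 114 pm

p = √(2mKE) = √(2 × 6.645 × 10⁻²⁷ × 2.560 × 10⁻²¹) = 5.833 × 10⁻²⁴ kg·m/s.
λ = h/p = 6.626 × 10⁻³⁴ / 5.833 × 10⁻²⁴ = 1.14 × 10⁻¹⁰ m = 114 pm.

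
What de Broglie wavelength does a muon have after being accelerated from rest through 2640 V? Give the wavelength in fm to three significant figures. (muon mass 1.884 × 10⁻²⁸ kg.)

KE = eV = 1.602 × 10⁻¹⁹ × 2640 = 4.229 × 10⁻¹⁶ J.
p = √(2mKE) = √(2 × 1.884 × 10⁻²⁸ × 4.229 × 10⁻¹⁶) = 3.992 × 10⁻²² kg·m/s.
λ = h/p = 6.626 × 10⁻³⁴ / 3.992 × 10⁻²² = 1.66 × 10⁻¹² m = 1660 fm.

λ = 1660 fm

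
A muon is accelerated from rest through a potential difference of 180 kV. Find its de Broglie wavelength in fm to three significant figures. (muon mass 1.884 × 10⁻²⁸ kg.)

KE = eV = 1.602 × 10⁻¹⁹ × 1.800 × 10⁵ = 2.884 × 10⁻¹⁴ J.
p = √(2mKE) = √(2 × 1.884 × 10⁻²⁸ × 2.884 × 10⁻¹⁴) = 3.296 × 10⁻²¹ kg·m/s.
λ = h/p = 6.626 × 10⁻³⁴ / 3.296 × 10⁻²¹ = 2.01 × 10⁻¹³ m = 201 fm.

λ = 201 fm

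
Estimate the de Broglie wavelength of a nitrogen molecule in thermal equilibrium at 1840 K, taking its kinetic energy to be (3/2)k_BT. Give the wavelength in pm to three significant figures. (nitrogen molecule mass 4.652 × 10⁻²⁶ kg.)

λ = 11.1 pm

KE = (3/2)k_BT = 1.5 × 1.381 × 10⁻²³ × 1840 = 3.812 × 10⁻²⁰ J.
p = √(2mKE) = √(2 × 4.652 × 10⁻²⁶ × 3.812 × 10⁻²⁰) = 5.955 × 10⁻²³ kg·m/s.
λ = h/p = 1.11 × 10⁻¹¹ m = 11.1 pm.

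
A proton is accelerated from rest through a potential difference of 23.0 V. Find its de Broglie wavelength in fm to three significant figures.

λ = 5970 fm

KE = eV = 1.602 × 10⁻¹⁹ × 23.00 = 3.685 × 10⁻¹⁸ J.
p = √(2mKE) = √(2 × 1.673 × 10⁻²⁷ × 3.685 × 10⁻¹⁸) = 1.110 × 10⁻²² kg·m/s.
λ = h/p = 6.626 × 10⁻³⁴ / 1.110 × 10⁻²² = 5.97 × 10⁻¹² m = 5970 fm.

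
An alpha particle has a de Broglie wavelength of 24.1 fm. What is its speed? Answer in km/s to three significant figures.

p = h/λ = 6.626 × 10⁻³⁴ / 2.410 × 10⁻¹⁴ = 2.749 × 10⁻²⁰ kg·m/s.
v = p/m = 2.749 × 10⁻²⁰ / 6.645 × 10⁻²⁷ = 4.14 × 10⁶ m/s = 4140 km/s.

v = 4140 km/s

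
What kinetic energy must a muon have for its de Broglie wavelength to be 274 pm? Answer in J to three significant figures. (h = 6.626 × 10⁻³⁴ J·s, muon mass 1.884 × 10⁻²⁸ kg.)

KE = 1.55 × 10⁻²⁰ J

p = h/λ = 6.626 × 10⁻³⁴ / 2.740 × 10⁻¹⁰ = 2.418 × 10⁻²⁴ kg·m/s.
KE = p²/(2m) = (2.418 × 10⁻²⁴)² / (2 × 1.884 × 10⁻²⁸) = 1.552 × 10⁻²⁰ J = 1.55 × 10⁻²⁰ J.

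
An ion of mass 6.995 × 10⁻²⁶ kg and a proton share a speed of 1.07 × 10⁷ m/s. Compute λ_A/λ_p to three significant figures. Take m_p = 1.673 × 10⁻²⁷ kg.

λ_A/λ_p = 0.0239

At fixed v, p = mv so λ = h/(mv) ∝ 1/m.
λ_A/λ_p = m_p/m_A = 1.673 × 10⁻²⁷/6.995 × 10⁻²⁶ = 0.0239.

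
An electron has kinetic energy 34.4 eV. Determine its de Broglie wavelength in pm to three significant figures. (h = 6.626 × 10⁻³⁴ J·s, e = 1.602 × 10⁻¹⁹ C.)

λ = 209 pm

KE = 34.4 eV = 5.511 × 10⁻¹⁸ J.
p = √(2mKE) = √(2 × 9.109 × 10⁻³¹ × 5.511 × 10⁻¹⁸) = 3.169 × 10⁻²⁴ kg·m/s.
λ = h/p = 6.626 × 10⁻³⁴ / 3.169 × 10⁻²⁴ = 2.09 × 10⁻¹⁰ m = 209 pm.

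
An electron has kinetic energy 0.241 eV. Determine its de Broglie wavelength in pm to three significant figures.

λ = 2500 pm

KE = 0.241 eV = 3.861 × 10⁻²⁰ J.
p = √(2mKE) = √(2 × 9.109 × 10⁻³¹ × 3.861 × 10⁻²⁰) = 2.652 × 10⁻²⁵ kg·m/s.
λ = h/p = 6.626 × 10⁻³⁴ / 2.652 × 10⁻²⁵ = 2.50 × 10⁻⁹ m = 2500 pm.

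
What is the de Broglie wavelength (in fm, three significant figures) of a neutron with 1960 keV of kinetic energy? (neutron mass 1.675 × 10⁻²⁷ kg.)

λ = 20.4 fm

KE = 1960 keV = 3.140 × 10⁻¹³ J.
p = √(2mKE) = √(2 × 1.675 × 10⁻²⁷ × 3.140 × 10⁻¹³) = 3.243 × 10⁻²⁰ kg·m/s.
λ = h/p = 6.626 × 10⁻³⁴ / 3.243 × 10⁻²⁰ = 2.04 × 10⁻¹⁴ m = 20.4 fm.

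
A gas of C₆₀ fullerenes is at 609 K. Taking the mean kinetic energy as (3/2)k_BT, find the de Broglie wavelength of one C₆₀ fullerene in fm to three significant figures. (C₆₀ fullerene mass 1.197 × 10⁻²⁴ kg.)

KE = (3/2)k_BT = 1.5 × 1.381 × 10⁻²³ × 609 = 1.262 × 10⁻²⁰ J.
p = √(2mKE) = √(2 × 1.197 × 10⁻²⁴ × 1.262 × 10⁻²⁰) = 1.738 × 10⁻²² kg·m/s.
λ = h/p = 3.81 × 10⁻¹² m = 3810 fm.

λ = 3810 fm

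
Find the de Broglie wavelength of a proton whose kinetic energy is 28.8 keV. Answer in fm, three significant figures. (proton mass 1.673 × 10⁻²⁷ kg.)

KE = 28.8 keV = 4.614 × 10⁻¹⁵ J.
p = √(2mKE) = √(2 × 1.673 × 10⁻²⁷ × 4.614 × 10⁻¹⁵) = 3.929 × 10⁻²¹ kg·m/s.
λ = h/p = 6.626 × 10⁻³⁴ / 3.929 × 10⁻²¹ = 1.69 × 10⁻¹³ m = 169 fm.

λ = 169 fm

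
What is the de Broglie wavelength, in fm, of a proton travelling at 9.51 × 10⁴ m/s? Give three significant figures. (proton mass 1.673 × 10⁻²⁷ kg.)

λ = 4160 fm

p = mv = 1.673 × 10⁻²⁷ × 9.51 × 10⁴ = 1.591 × 10⁻²² kg·m/s.
λ = h/p = 6.626 × 10⁻³⁴ / 1.591 × 10⁻²² = 4.16 × 10⁻¹² m = 4160 fm.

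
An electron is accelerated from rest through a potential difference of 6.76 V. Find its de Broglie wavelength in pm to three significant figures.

KE = eV = 1.602 × 10⁻¹⁹ × 6.760 = 1.083 × 10⁻¹⁸ J.
p = √(2mKE) = √(2 × 9.109 × 10⁻³¹ × 1.083 × 10⁻¹⁸) = 1.405 × 10⁻²⁴ kg·m/s.
λ = h/p = 6.626 × 10⁻³⁴ / 1.405 × 10⁻²⁴ = 4.72 × 10⁻¹⁰ m = 472 pm.

λ = 472 pm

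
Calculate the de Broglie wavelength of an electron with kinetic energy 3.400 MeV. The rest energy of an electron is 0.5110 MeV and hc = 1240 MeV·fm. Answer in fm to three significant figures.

λ = 320 fm

Total energy E = KE + m₀c² = 3.400 + 0.5110 = 3.9110 MeV.
(pc)² = E² − (m₀c²)² = (3.9110)² − (0.5110)² = 15.03 MeV², so pc = 3.877 MeV.
λ = hc/(pc) = 1240 MeV·fm / 3.877 MeV = 320 fm.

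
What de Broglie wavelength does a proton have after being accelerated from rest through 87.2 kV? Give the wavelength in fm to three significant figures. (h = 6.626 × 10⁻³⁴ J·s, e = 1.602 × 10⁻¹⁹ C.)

KE = eV = 1.602 × 10⁻¹⁹ × 8.720 × 10⁴ = 1.397 × 10⁻¹⁴ J.
p = √(2mKE) = √(2 × 1.673 × 10⁻²⁷ × 1.397 × 10⁻¹⁴) = 6.837 × 10⁻²¹ kg·m/s.
λ = h/p = 6.626 × 10⁻³⁴ / 6.837 × 10⁻²¹ = 9.69 × 10⁻¹⁴ m = 96.9 fm.

λ = 96.9 fm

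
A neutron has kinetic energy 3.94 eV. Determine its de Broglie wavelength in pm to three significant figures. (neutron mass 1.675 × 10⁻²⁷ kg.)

λ = 14.4 pm

KE = 3.94 eV = 6.312 × 10⁻¹⁹ J.
p = √(2mKE) = √(2 × 1.675 × 10⁻²⁷ × 6.312 × 10⁻¹⁹) = 4.598 × 10⁻²³ kg·m/s.
λ = h/p = 6.626 × 10⁻³⁴ / 4.598 × 10⁻²³ = 1.44 × 10⁻¹¹ m = 14.4 pm.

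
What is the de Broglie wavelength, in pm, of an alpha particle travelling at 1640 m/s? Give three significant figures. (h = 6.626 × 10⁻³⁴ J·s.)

λ = 60.8 pm

p = mv = 6.645 × 10⁻²⁷ × 1640 = 1.090 × 10⁻²³ kg·m/s.
λ = h/p = 6.626 × 10⁻³⁴ / 1.090 × 10⁻²³ = 6.08 × 10⁻¹¹ m = 60.8 pm.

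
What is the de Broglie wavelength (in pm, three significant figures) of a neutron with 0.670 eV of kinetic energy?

λ = 34.9 pm

KE = 0.670 eV = 1.073 × 10⁻¹⁹ J.
p = √(2mKE) = √(2 × 1.675 × 10⁻²⁷ × 1.073 × 10⁻¹⁹) = 1.896 × 10⁻²³ kg·m/s.
λ = h/p = 6.626 × 10⁻³⁴ / 1.896 × 10⁻²³ = 3.49 × 10⁻¹¹ m = 34.9 pm.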